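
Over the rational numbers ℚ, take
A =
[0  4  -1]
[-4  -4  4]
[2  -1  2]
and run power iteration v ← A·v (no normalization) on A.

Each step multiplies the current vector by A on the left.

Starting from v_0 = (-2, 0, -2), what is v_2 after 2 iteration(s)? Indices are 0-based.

v_2 = (8, -40, -12)

v_0 = (-2, 0, -2).
v_1 = A·v_0 = (2, 0, -8).
v_2 = A·v_1 = (8, -40, -12).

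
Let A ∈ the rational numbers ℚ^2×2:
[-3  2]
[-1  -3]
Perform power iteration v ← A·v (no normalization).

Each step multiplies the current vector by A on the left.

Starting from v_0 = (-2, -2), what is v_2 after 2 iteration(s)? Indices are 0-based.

v_2 = (10, -26)

v_0 = (-2, -2).
v_1 = A·v_0 = (2, 8).
v_2 = A·v_1 = (10, -26).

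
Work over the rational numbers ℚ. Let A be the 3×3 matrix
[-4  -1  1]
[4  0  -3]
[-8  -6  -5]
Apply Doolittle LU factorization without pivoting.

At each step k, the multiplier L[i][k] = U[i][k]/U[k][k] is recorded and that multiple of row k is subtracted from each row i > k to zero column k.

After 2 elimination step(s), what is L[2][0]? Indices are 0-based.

L[2][0] = 2

k=0: U[0][0]=-4
  eliminate (1,0): mult=-1, new row 1: (0, -1, -2); set L[1][0]=-1
  eliminate (2,0): mult=2, new row 2: (0, -4, -7); set L[2][0]=2
k=1: U[1][1]=-1
  eliminate (2,1): mult=4, new row 2: (0, 0, 1); set L[2][1]=4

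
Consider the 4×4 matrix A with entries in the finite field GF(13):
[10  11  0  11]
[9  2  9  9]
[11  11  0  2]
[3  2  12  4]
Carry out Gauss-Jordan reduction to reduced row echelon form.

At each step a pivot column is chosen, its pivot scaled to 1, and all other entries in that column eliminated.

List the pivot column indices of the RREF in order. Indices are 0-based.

pivot columns: 0, 1, 2, 3

step 1: normalize row 0 (÷10) = (1, 5, 0, 5)
  row 1: subtract 9×row0 = (0, 9, 9, 3)
  row 2: subtract 11×row0 = (0, 8, 0, 12)
  row 3: subtract 3×row0 = (0, 0, 12, 2)
step 2: normalize row 1 (÷9) = (0, 1, 1, 9)
  row 0: subtract 5×row1 = (1, 0, 8, 12)
  row 2: subtract 8×row1 = (0, 0, 5, 5)
step 3: normalize row 2 (÷5) = (0, 0, 1, 1)
  row 0: subtract 8×row2 = (1, 0, 0, 4)
  row 1: subtract 1×row2 = (0, 1, 0, 8)
  row 3: subtract 12×row2 = (0, 0, 0, 3)
step 4: normalize row 3 (÷3) = (0, 0, 0, 1)
  row 0: subtract 4×row3 = (1, 0, 0, 0)
  row 1: subtract 8×row3 = (0, 1, 0, 0)
  row 2: subtract 1×row3 = (0, 0, 1, 0)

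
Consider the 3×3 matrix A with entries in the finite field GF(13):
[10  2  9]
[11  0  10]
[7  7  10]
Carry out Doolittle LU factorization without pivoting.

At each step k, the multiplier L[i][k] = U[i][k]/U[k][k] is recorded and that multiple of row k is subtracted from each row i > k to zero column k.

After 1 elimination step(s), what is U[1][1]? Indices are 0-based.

k=0: U[0][0]=10
  eliminate (1,0): mult=5, new row 1: (0, 3, 4); set L[1][0]=5
  eliminate (2,0): mult=2, new row 2: (0, 3, 5); set L[2][0]=2

U[1][1] = 3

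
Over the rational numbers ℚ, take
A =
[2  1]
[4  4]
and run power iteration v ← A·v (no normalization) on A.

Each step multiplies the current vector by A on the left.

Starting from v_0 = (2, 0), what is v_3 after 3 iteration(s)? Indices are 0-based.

v_0 = (2, 0).
v_1 = A·v_0 = (4, 8).
v_2 = A·v_1 = (16, 48).
v_3 = A·v_2 = (80, 256).

v_3 = (80, 256)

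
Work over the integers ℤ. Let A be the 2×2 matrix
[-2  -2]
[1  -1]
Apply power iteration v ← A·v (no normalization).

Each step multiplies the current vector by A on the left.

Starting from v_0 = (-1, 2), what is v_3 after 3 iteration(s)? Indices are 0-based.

v_0 = (-1, 2).
v_1 = A·v_0 = (-2, -3).
v_2 = A·v_1 = (10, 1).
v_3 = A·v_2 = (-22, 9).

v_3 = (-22, 9)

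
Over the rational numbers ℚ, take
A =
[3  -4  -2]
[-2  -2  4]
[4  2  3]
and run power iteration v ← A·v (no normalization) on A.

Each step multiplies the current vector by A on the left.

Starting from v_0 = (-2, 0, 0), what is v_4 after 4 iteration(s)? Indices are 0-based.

v_4 = (1182, -1132, -328)

v_0 = (-2, 0, 0).
v_1 = A·v_0 = (-6, 4, -8).
v_2 = A·v_1 = (-18, -28, -40).
v_3 = A·v_2 = (138, -68, -248).
v_4 = A·v_3 = (1182, -1132, -328).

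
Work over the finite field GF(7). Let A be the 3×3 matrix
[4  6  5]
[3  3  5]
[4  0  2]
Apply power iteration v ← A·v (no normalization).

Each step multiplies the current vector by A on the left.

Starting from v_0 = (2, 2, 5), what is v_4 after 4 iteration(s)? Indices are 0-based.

v_0 = (2, 2, 5).
v_1 = A·v_0 = (3, 2, 4).
v_2 = A·v_1 = (2, 0, 6).
v_3 = A·v_2 = (3, 1, 6).
v_4 = A·v_3 = (6, 0, 3).

v_4 = (6, 0, 3)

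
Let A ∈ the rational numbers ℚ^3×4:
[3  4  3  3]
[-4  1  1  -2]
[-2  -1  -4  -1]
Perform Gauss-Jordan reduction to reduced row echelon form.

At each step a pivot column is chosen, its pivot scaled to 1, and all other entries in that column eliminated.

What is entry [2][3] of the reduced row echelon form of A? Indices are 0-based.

step 1: normalize row 0 (÷3) = (1, 4/3, 1, 1)
  row 1: subtract -4×row0 = (0, 19/3, 5, 2)
  row 2: subtract -2×row0 = (0, 5/3, -2, 1)
step 2: normalize row 1 (÷19/3) = (0, 1, 15/19, 6/19)
  row 0: subtract 4/3×row1 = (1, 0, -1/19, 11/19)
  row 2: subtract 5/3×row1 = (0, 0, -63/19, 9/19)
step 3: normalize row 2 (÷-63/19) = (0, 0, 1, -1/7)
  row 0: subtract -1/19×row2 = (1, 0, 0, 4/7)
  row 1: subtract 15/19×row2 = (0, 1, 0, 3/7)

M[2][3] = -1/7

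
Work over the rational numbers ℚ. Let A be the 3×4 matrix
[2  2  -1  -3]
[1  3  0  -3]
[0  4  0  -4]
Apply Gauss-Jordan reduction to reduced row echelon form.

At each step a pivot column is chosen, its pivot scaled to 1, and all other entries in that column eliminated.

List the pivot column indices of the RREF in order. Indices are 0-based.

pivot columns: 0, 1, 2

step 1: normalize row 0 (÷2) = (1, 1, -1/2, -3/2)
  row 1: subtract 1×row0 = (0, 2, 1/2, -3/2)
step 2: normalize row 1 (÷2) = (0, 1, 1/4, -3/4)
  row 0: subtract 1×row1 = (1, 0, -3/4, -3/4)
  row 2: subtract 4×row1 = (0, 0, -1, -1)
step 3: normalize row 2 (÷-1) = (0, 0, 1, 1)
  row 0: subtract -3/4×row2 = (1, 0, 0, 0)
  row 1: subtract 1/4×row2 = (0, 1, 0, -1)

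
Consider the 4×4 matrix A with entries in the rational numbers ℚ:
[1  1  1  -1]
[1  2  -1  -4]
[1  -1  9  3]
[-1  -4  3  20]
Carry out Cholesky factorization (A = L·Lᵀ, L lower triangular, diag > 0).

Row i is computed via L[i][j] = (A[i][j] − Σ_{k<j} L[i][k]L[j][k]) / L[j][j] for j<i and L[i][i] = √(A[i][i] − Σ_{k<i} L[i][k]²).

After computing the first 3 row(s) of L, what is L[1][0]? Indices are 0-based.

Step 1: L[0][0] = √(1) = 1.
  L[1][0] = (1) / L[0][0] = 1.
Step 2: L[1][1] = √(1) = 1.
  L[2][0] = (1) / L[0][0] = 1.
  L[2][1] = (-2) / L[1][1] = -2.
Step 3: L[2][2] = √(4) = 2.

L[1][0] = 1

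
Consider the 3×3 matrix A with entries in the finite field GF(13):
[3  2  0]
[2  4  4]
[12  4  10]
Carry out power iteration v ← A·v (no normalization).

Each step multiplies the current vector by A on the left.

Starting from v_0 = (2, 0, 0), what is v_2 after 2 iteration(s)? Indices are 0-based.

v_0 = (2, 0, 0).
v_1 = A·v_0 = (6, 4, 11).
v_2 = A·v_1 = (0, 7, 3).

v_2 = (0, 7, 3)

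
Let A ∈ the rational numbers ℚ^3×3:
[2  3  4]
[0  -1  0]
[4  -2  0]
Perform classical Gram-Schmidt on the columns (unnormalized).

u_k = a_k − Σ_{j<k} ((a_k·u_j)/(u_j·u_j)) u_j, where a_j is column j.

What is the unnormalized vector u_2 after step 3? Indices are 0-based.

u_2 = (16/69, 64/69, -8/69)

Step 1: u_0 = a_0 = (2, 0, 4).
Step 2: u_1 = a_1 − (-1/10)·u_0 = (16/5, -1, -8/5).
Step 3: u_2 = a_2 − (2/5)·u_0 − (64/69)·u_1 = (16/69, 64/69, -8/69).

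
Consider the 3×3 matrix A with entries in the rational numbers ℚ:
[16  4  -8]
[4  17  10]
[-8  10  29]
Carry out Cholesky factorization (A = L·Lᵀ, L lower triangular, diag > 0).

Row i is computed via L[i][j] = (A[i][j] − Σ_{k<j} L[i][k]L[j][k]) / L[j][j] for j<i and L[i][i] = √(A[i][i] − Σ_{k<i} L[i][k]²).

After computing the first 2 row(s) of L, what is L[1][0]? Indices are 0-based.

L[1][0] = 1

Step 1: L[0][0] = √(16) = 4.
  L[1][0] = (4) / L[0][0] = 1.
Step 2: L[1][1] = √(16) = 4.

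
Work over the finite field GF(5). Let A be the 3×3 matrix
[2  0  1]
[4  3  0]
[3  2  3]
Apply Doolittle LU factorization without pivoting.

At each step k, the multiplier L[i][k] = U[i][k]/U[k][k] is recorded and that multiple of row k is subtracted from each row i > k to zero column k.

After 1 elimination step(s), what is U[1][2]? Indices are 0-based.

U[1][2] = 3

Step 1: pivot at (0,0) is 2.
  row1 ← row1 − (2)·row0  ⇒  L[1][0]=2, U row1=(0, 3, 3)
  row2 ← row2 − (4)·row0  ⇒  L[2][0]=4, U row2=(0, 2, 4)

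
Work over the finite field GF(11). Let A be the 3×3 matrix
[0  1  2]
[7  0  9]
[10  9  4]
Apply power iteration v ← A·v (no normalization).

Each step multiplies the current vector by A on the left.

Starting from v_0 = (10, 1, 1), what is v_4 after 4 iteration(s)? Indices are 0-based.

v_4 = (10, 2, 9)

v_0 = (10, 1, 1).
v_1 = A·v_0 = (3, 2, 3).
v_2 = A·v_1 = (8, 4, 5).
v_3 = A·v_2 = (3, 2, 4).
v_4 = A·v_3 = (10, 2, 9).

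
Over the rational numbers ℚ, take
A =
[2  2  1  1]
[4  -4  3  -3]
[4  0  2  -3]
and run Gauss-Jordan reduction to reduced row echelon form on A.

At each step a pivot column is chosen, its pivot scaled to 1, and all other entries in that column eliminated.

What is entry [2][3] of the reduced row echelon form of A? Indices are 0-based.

M[2][3] = 5

pivot(0,0)=2: scale R0 → (1, 1, 1/2, 1/2)
  clear (1,0): R1 −= (4)R0 → (0, -8, 1, -5)
  clear (2,0): R2 −= (4)R0 → (0, -4, 0, -5)
pivot(1,1)=-8: scale R1 → (0, 1, -1/8, 5/8)
  clear (0,1): R0 −= (1)R1 → (1, 0, 5/8, -1/8)
  clear (2,1): R2 −= (-4)R1 → (0, 0, -1/2, -5/2)
pivot(2,2)=-1/2: scale R2 → (0, 0, 1, 5)
  clear (0,2): R0 −= (5/8)R2 → (1, 0, 0, -13/4)
  clear (1,2): R1 −= (-1/8)R2 → (0, 1, 0, 5/4)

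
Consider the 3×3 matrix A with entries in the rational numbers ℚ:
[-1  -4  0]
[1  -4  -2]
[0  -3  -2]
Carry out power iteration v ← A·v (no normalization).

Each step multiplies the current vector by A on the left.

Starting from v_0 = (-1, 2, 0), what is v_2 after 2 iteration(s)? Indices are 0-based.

v_0 = (-1, 2, 0).
v_1 = A·v_0 = (-7, -9, -6).
v_2 = A·v_1 = (43, 41, 39).

v_2 = (43, 41, 39)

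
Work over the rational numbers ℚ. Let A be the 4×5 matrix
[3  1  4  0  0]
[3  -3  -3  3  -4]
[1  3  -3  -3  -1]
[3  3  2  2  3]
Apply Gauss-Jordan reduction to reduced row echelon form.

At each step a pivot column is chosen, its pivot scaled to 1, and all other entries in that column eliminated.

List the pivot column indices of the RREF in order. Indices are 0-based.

pivot columns: 0, 1, 2, 3

[1] R0 /= 3  ⇒  (1, 1/3, 4/3, 0, 0)
     R1 -= 3·R0  ⇒  (0, -4, -7, 3, -4)
     R2 -= 1·R0  ⇒  (0, 8/3, -13/3, -3, -1)
     R3 -= 3·R0  ⇒  (0, 2, -2, 2, 3)
[2] R1 /= -4  ⇒  (0, 1, 7/4, -3/4, 1)
     R0 -= 1/3·R1  ⇒  (1, 0, 3/4, 1/4, -1/3)
     R2 -= 8/3·R1  ⇒  (0, 0, -9, -1, -11/3)
     R3 -= 2·R1  ⇒  (0, 0, -11/2, 7/2, 1)
[3] R2 /= -9  ⇒  (0, 0, 1, 1/9, 11/27)
     R0 -= 3/4·R2  ⇒  (1, 0, 0, 1/6, -23/36)
     R1 -= 7/4·R2  ⇒  (0, 1, 0, -17/18, 31/108)
     R3 -= -11/2·R2  ⇒  (0, 0, 0, 37/9, 175/54)
[4] R3 /= 37/9  ⇒  (0, 0, 0, 1, 175/222)
     R0 -= 1/6·R3  ⇒  (1, 0, 0, 0, -57/74)
     R1 -= -17/18·R3  ⇒  (0, 1, 0, 0, 229/222)
     R2 -= 1/9·R3  ⇒  (0, 0, 1, 0, 71/222)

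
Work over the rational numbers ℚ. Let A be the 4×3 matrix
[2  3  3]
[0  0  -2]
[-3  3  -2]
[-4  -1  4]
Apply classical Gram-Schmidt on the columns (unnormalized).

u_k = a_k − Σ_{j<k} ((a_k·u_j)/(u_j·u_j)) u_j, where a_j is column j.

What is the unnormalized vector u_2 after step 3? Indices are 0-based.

u_2 = (75/22, -2, -25/11, 75/22)

Step 1: u_0 = a_0 = (2, 0, -3, -4).
Step 2: u_1 = a_1 − (1/29)·u_0 = (85/29, 0, 90/29, -25/29).
Step 3: u_2 = a_2 − (-4/29)·u_0 − (-1/22)·u_1 = (75/22, -2, -25/11, 75/22).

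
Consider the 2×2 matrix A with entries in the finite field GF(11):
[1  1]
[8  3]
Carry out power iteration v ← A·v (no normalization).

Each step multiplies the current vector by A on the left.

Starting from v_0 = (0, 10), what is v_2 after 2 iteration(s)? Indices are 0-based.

v_2 = (7, 5)

v_0 = (0, 10).
v_1 = A·v_0 = (10, 8).
v_2 = A·v_1 = (7, 5).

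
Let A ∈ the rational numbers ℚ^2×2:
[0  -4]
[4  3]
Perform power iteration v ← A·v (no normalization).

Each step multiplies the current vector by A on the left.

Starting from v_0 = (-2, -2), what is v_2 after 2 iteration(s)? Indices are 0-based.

v_0 = (-2, -2).
v_1 = A·v_0 = (8, -14).
v_2 = A·v_1 = (56, -10).

v_2 = (56, -10)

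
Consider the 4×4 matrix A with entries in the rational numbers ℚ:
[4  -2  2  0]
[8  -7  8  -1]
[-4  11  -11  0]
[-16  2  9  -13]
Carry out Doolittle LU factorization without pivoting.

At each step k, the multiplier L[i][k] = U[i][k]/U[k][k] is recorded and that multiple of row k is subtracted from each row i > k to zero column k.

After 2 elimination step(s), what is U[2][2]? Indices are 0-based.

[col 0] pivot 4
  R1 -= 2*R0 → (0, -3, 4, -1)  (L[1][0] := 2)
  R2 -= -1*R0 → (0, 9, -9, 0)  (L[2][0] := -1)
  R3 -= -4*R0 → (0, -6, 17, -13)  (L[3][0] := -4)
[col 1] pivot -3
  R2 -= -3*R1 → (0, 0, 3, -3)  (L[2][1] := -3)
  R3 -= 2*R1 → (0, 0, 9, -11)  (L[3][1] := 2)

U[2][2] = 3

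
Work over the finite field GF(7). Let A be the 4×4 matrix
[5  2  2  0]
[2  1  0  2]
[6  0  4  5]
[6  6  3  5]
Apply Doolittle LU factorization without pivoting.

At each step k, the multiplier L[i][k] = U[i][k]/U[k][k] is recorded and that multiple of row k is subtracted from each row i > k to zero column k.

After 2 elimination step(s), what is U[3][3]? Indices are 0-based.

[col 0] pivot 5
  R1 -= 6*R0 → (0, 3, 2, 2)  (L[1][0] := 6)
  R2 -= 4*R0 → (0, 6, 3, 5)  (L[2][0] := 4)
  R3 -= 4*R0 → (0, 5, 2, 5)  (L[3][0] := 4)
[col 1] pivot 3
  R2 -= 2*R1 → (0, 0, 6, 1)  (L[2][1] := 2)
  R3 -= 4*R1 → (0, 0, 1, 4)  (L[3][1] := 4)

U[3][3] = 4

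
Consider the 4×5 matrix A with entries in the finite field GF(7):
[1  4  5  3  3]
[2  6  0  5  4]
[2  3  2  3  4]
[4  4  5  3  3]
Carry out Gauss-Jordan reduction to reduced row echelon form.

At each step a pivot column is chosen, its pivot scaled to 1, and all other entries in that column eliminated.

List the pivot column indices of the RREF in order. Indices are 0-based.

[1] R0 /= 1  ⇒  (1, 4, 5, 3, 3)
     R1 -= 2·R0  ⇒  (0, 5, 4, 6, 5)
     R2 -= 2·R0  ⇒  (0, 2, 6, 4, 5)
     R3 -= 4·R0  ⇒  (0, 2, 6, 5, 5)
[2] R1 /= 5  ⇒  (0, 1, 5, 4, 1)
     R0 -= 4·R1  ⇒  (1, 0, 6, 1, 6)
     R2 -= 2·R1  ⇒  (0, 0, 3, 3, 3)
     R3 -= 2·R1  ⇒  (0, 0, 3, 4, 3)
[3] R2 /= 3  ⇒  (0, 0, 1, 1, 1)
     R0 -= 6·R2  ⇒  (1, 0, 0, 2, 0)
     R1 -= 5·R2  ⇒  (0, 1, 0, 6, 3)
     R3 -= 3·R2  ⇒  (0, 0, 0, 1, 0)
[4] R3 /= 1  ⇒  (0, 0, 0, 1, 0)
     R0 -= 2·R3  ⇒  (1, 0, 0, 0, 0)
     R1 -= 6·R3  ⇒  (0, 1, 0, 0, 3)
     R2 -= 1·R3  ⇒  (0, 0, 1, 0, 1)

pivot columns: 0, 1, 2, 3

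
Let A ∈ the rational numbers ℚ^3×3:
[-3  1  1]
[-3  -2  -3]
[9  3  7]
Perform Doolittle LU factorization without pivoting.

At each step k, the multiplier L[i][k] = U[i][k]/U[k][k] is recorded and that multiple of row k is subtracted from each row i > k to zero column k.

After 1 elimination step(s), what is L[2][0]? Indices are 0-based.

L[2][0] = -3

[col 0] pivot -3
  R1 -= 1*R0 → (0, -3, -4)  (L[1][0] := 1)
  R2 -= -3*R0 → (0, 6, 10)  (L[2][0] := -3)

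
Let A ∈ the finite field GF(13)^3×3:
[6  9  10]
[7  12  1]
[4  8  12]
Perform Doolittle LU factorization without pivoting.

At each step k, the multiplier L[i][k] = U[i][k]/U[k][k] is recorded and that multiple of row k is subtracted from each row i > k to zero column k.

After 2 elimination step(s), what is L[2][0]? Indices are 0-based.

L[2][0] = 5

Step 1: pivot at (0,0) is 6.
  row1 ← row1 − (12)·row0  ⇒  L[1][0]=12, U row1=(0, 8, 11)
  row2 ← row2 − (5)·row0  ⇒  L[2][0]=5, U row2=(0, 2, 1)
Step 2: pivot at (1,1) is 8.
  row2 ← row2 − (10)·row1  ⇒  L[2][1]=10, U row2=(0, 0, 8)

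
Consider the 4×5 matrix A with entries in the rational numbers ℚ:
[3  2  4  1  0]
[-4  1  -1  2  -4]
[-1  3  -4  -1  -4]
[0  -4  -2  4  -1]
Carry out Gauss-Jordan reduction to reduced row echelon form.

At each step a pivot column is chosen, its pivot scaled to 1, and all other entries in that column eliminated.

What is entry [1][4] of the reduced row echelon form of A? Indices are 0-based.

step 1: normalize row 0 (÷3) = (1, 2/3, 4/3, 1/3, 0)
  row 1: subtract -4×row0 = (0, 11/3, 13/3, 10/3, -4)
  row 2: subtract -1×row0 = (0, 11/3, -8/3, -2/3, -4)
step 2: normalize row 1 (÷11/3) = (0, 1, 13/11, 10/11, -12/11)
  row 0: subtract 2/3×row1 = (1, 0, 6/11, -3/11, 8/11)
  row 2: subtract 11/3×row1 = (0, 0, -7, -4, 0)
  row 3: subtract -4×row1 = (0, 0, 30/11, 84/11, -59/11)
step 3: normalize row 2 (÷-7) = (0, 0, 1, 4/7, 0)
  row 0: subtract 6/11×row2 = (1, 0, 0, -45/77, 8/11)
  row 1: subtract 13/11×row2 = (0, 1, 0, 18/77, -12/11)
  row 3: subtract 30/11×row2 = (0, 0, 0, 468/77, -59/11)
step 4: normalize row 3 (÷468/77) = (0, 0, 0, 1, -413/468)
  row 0: subtract -45/77×row3 = (1, 0, 0, 0, 11/52)
  row 1: subtract 18/77×row3 = (0, 1, 0, 0, -23/26)
  row 2: subtract 4/7×row3 = (0, 0, 1, 0, 59/117)

M[1][4] = -23/26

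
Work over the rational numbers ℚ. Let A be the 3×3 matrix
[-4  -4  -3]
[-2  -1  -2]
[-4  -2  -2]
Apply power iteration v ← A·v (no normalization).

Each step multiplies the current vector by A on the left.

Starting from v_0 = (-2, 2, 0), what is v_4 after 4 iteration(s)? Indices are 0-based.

v_4 = (-1292, -634, -1020)

v_0 = (-2, 2, 0).
v_1 = A·v_0 = (0, 2, 4).
v_2 = A·v_1 = (-20, -10, -12).
v_3 = A·v_2 = (156, 74, 124).
v_4 = A·v_3 = (-1292, -634, -1020).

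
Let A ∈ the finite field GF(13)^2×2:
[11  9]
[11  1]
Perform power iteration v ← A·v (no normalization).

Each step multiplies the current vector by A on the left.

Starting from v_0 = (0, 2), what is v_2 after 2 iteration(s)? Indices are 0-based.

v_2 = (8, 5)

v_0 = (0, 2).
v_1 = A·v_0 = (5, 2).
v_2 = A·v_1 = (8, 5).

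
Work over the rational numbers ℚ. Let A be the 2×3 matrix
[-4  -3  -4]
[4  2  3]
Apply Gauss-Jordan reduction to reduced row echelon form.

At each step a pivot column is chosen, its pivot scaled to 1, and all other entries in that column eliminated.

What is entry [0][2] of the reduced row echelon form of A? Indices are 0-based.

M[0][2] = 1/4

step 1: normalize row 0 (÷-4) = (1, 3/4, 1)
  row 1: subtract 4×row0 = (0, -1, -1)
step 2: normalize row 1 (÷-1) = (0, 1, 1)
  row 0: subtract 3/4×row1 = (1, 0, 1/4)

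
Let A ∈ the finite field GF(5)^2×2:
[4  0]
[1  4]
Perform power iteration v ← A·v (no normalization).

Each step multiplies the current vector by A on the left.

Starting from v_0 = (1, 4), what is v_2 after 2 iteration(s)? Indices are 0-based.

v_0 = (1, 4).
v_1 = A·v_0 = (4, 2).
v_2 = A·v_1 = (1, 2).

v_2 = (1, 2)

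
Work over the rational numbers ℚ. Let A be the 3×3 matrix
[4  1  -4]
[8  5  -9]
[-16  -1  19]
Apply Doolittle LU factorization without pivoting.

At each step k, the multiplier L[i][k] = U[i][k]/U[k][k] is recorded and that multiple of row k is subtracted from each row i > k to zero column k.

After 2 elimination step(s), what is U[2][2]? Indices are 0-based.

[col 0] pivot 4
  R1 -= 2*R0 → (0, 3, -1)  (L[1][0] := 2)
  R2 -= -4*R0 → (0, 3, 3)  (L[2][0] := -4)
[col 1] pivot 3
  R2 -= 1*R1 → (0, 0, 4)  (L[2][1] := 1)

U[2][2] = 4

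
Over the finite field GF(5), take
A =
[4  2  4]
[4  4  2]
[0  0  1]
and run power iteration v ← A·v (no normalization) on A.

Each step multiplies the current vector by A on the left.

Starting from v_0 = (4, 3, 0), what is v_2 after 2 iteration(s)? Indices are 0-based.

v_2 = (4, 0, 0)

v_0 = (4, 3, 0).
v_1 = A·v_0 = (2, 3, 0).
v_2 = A·v_1 = (4, 0, 0).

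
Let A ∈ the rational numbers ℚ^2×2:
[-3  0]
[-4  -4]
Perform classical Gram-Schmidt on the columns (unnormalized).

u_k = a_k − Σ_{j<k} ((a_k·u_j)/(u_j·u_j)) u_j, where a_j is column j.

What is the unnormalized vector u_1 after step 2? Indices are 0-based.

Step 1: u_0 = a_0 = (-3, -4).
Step 2: u_1 = a_1 − (16/25)·u_0 = (48/25, -36/25).

u_1 = (48/25, -36/25)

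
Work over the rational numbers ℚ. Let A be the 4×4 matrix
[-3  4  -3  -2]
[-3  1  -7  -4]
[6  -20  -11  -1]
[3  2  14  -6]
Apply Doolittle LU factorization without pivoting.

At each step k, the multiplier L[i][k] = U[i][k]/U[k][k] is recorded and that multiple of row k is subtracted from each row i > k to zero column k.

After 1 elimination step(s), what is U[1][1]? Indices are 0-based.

U[1][1] = -3

k=0: U[0][0]=-3
  eliminate (1,0): mult=1, new row 1: (0, -3, -4, -2); set L[1][0]=1
  eliminate (2,0): mult=-2, new row 2: (0, -12, -17, -5); set L[2][0]=-2
  eliminate (3,0): mult=-1, new row 3: (0, 6, 11, -8); set L[3][0]=-1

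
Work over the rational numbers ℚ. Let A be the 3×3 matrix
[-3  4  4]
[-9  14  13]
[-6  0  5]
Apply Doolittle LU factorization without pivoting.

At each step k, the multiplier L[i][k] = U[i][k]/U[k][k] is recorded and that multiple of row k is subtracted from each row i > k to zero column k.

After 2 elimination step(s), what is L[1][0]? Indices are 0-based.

L[1][0] = 3

[col 0] pivot -3
  R1 -= 3*R0 → (0, 2, 1)  (L[1][0] := 3)
  R2 -= 2*R0 → (0, -8, -3)  (L[2][0] := 2)
[col 1] pivot 2
  R2 -= -4*R1 → (0, 0, 1)  (L[2][1] := -4)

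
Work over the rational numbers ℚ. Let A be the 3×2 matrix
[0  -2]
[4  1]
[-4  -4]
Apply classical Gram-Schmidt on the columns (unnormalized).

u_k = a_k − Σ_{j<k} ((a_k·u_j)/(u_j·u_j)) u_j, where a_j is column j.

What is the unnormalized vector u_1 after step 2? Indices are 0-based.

u_1 = (-2, -3/2, -3/2)

Step 1: u_0 = a_0 = (0, 4, -4).
Step 2: u_1 = a_1 − (5/8)·u_0 = (-2, -3/2, -3/2).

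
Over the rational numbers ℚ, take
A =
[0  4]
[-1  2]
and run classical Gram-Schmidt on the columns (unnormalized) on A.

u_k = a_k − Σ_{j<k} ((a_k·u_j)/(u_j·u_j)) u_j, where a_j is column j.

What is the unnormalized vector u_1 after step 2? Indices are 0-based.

u_1 = (4, 0)

Step 1: u_0 = a_0 = (0, -1).
Step 2: u_1 = a_1 − (-2)·u_0 = (4, 0).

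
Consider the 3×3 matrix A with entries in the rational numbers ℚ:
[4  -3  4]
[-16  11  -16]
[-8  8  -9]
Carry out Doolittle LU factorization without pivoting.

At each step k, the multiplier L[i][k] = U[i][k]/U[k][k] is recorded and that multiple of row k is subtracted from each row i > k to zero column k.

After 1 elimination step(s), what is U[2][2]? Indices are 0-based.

U[2][2] = -1

Step 1: pivot at (0,0) is 4.
  row1 ← row1 − (-4)·row0  ⇒  L[1][0]=-4, U row1=(0, -1, 0)
  row2 ← row2 − (-2)·row0  ⇒  L[2][0]=-2, U row2=(0, 2, -1)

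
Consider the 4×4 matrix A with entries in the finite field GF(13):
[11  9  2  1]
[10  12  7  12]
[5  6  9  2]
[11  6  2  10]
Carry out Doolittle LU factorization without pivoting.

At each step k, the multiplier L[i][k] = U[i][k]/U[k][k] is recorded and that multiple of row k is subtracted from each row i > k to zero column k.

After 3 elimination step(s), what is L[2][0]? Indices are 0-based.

k=0: U[0][0]=11
  eliminate (1,0): mult=8, new row 1: (0, 5, 4, 4); set L[1][0]=8
  eliminate (2,0): mult=4, new row 2: (0, 9, 1, 11); set L[2][0]=4
  eliminate (3,0): mult=1, new row 3: (0, 10, 0, 9); set L[3][0]=1
k=1: U[1][1]=5
  eliminate (2,1): mult=7, new row 2: (0, 0, 12, 9); set L[2][1]=7
  eliminate (3,1): mult=2, new row 3: (0, 0, 5, 1); set L[3][1]=2
k=2: U[2][2]=12
  eliminate (3,2): mult=8, new row 3: (0, 0, 0, 7); set L[3][2]=8

L[2][0] = 4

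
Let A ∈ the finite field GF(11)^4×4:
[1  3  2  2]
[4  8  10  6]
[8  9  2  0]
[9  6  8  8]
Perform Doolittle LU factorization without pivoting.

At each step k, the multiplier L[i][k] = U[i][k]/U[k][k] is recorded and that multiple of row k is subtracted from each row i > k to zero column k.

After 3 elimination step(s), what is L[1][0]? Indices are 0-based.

k=0: U[0][0]=1
  eliminate (1,0): mult=4, new row 1: (0, 7, 2, 9); set L[1][0]=4
  eliminate (2,0): mult=8, new row 2: (0, 7, 8, 6); set L[2][0]=8
  eliminate (3,0): mult=9, new row 3: (0, 1, 1, 1); set L[3][0]=9
k=1: U[1][1]=7
  eliminate (2,1): mult=1, new row 2: (0, 0, 6, 8); set L[2][1]=1
  eliminate (3,1): mult=8, new row 3: (0, 0, 7, 6); set L[3][1]=8
k=2: U[2][2]=6
  eliminate (3,2): mult=3, new row 3: (0, 0, 0, 4); set L[3][2]=3

L[1][0] = 4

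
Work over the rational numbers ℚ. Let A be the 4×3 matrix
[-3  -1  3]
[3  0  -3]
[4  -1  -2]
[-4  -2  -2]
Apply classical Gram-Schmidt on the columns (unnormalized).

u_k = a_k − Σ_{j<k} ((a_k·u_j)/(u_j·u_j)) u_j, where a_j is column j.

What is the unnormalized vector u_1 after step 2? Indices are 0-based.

Step 1: u_0 = a_0 = (-3, 3, 4, -4).
Step 2: u_1 = a_1 − (7/50)·u_0 = (-29/50, -21/50, -39/25, -36/25).

u_1 = (-29/50, -21/50, -39/25, -36/25)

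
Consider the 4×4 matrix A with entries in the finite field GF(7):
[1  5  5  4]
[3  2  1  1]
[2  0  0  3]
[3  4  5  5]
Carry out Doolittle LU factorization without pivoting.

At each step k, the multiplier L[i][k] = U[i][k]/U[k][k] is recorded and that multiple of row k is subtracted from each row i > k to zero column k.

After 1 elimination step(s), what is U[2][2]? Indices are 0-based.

Step 1: pivot at (0,0) is 1.
  row1 ← row1 − (3)·row0  ⇒  L[1][0]=3, U row1=(0, 1, 0, 3)
  row2 ← row2 − (2)·row0  ⇒  L[2][0]=2, U row2=(0, 4, 4, 2)
  row3 ← row3 − (3)·row0  ⇒  L[3][0]=3, U row3=(0, 3, 4, 0)

U[2][2] = 4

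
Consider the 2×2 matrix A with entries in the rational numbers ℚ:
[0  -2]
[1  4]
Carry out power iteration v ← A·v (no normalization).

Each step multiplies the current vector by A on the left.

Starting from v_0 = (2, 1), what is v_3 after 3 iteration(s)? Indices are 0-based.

v_3 = (-44, 76)

v_0 = (2, 1).
v_1 = A·v_0 = (-2, 6).
v_2 = A·v_1 = (-12, 22).
v_3 = A·v_2 = (-44, 76).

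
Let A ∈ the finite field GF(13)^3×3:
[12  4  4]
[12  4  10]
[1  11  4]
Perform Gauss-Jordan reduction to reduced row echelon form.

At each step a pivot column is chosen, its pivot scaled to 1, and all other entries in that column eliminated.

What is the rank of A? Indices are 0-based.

rank = 3

[1] R0 /= 12  ⇒  (1, 9, 9)
     R1 -= 12·R0  ⇒  (0, 0, 6)
     R2 -= 1·R0  ⇒  (0, 2, 8)
[2] R1 <-> R2
[2] R1 /= 2  ⇒  (0, 1, 4)
     R0 -= 9·R1  ⇒  (1, 0, 12)
[3] R2 /= 6  ⇒  (0, 0, 1)
     R0 -= 12·R2  ⇒  (1, 0, 0)
     R1 -= 4·R2  ⇒  (0, 1, 0)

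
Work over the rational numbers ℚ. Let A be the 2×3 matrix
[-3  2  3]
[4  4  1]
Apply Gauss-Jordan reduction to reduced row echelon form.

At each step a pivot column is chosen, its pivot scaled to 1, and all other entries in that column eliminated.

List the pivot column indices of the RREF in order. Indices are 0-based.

step 1: normalize row 0 (÷-3) = (1, -2/3, -1)
  row 1: subtract 4×row0 = (0, 20/3, 5)
step 2: normalize row 1 (÷20/3) = (0, 1, 3/4)
  row 0: subtract -2/3×row1 = (1, 0, -1/2)

pivot columns: 0, 1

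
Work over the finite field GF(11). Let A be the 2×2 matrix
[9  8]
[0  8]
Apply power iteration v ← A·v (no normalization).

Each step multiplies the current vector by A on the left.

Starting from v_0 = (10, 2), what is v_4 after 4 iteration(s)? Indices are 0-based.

v_4 = (0, 8)

v_0 = (10, 2).
v_1 = A·v_0 = (7, 5).
v_2 = A·v_1 = (4, 7).
v_3 = A·v_2 = (4, 1).
v_4 = A·v_3 = (0, 8).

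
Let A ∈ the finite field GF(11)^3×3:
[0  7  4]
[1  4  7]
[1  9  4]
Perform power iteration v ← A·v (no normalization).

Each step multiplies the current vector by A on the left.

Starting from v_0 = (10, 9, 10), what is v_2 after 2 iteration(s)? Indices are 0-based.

v_0 = (10, 9, 10).
v_1 = A·v_0 = (4, 6, 10).
v_2 = A·v_1 = (5, 10, 10).

v_2 = (5, 10, 10)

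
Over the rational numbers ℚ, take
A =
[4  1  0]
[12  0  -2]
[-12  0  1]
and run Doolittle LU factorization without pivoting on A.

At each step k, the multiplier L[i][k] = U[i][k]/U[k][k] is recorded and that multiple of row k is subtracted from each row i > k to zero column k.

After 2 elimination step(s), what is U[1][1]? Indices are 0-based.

Step 1: pivot at (0,0) is 4.
  row1 ← row1 − (3)·row0  ⇒  L[1][0]=3, U row1=(0, -3, -2)
  row2 ← row2 − (-3)·row0  ⇒  L[2][0]=-3, U row2=(0, 3, 1)
Step 2: pivot at (1,1) is -3.
  row2 ← row2 − (-1)·row1  ⇒  L[2][1]=-1, U row2=(0, 0, -1)

U[1][1] = -3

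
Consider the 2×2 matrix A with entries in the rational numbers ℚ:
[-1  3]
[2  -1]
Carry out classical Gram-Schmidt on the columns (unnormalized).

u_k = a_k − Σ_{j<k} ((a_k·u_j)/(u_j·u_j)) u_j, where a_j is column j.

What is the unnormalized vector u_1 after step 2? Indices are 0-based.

Step 1: u_0 = a_0 = (-1, 2).
Step 2: u_1 = a_1 − (-1)·u_0 = (2, 1).

u_1 = (2, 1)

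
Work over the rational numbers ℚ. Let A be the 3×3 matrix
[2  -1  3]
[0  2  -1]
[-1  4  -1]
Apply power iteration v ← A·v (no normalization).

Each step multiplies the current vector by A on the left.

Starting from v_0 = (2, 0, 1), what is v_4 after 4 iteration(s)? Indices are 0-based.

v_0 = (2, 0, 1).
v_1 = A·v_0 = (7, -1, -3).
v_2 = A·v_1 = (6, 1, -8).
v_3 = A·v_2 = (-13, 10, 6).
v_4 = A·v_3 = (-18, 14, 47).

v_4 = (-18, 14, 47)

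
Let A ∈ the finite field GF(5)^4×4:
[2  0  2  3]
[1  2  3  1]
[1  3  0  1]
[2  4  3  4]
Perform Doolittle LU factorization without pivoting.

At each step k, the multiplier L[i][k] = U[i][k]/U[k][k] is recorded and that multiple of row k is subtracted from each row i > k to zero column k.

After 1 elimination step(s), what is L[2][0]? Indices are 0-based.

[col 0] pivot 2
  R1 -= 3*R0 → (0, 2, 2, 2)  (L[1][0] := 3)
  R2 -= 3*R0 → (0, 3, 4, 2)  (L[2][0] := 3)
  R3 -= 1*R0 → (0, 4, 1, 1)  (L[3][0] := 1)

L[2][0] = 3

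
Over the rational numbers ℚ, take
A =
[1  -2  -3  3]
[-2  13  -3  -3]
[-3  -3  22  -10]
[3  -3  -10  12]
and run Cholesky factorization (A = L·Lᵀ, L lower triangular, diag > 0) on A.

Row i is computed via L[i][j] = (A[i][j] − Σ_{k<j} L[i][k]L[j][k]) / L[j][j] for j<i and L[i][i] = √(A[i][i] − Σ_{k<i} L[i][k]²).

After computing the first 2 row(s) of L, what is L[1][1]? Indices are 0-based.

L[1][1] = 3

Step 1: L[0][0] = √(1) = 1.
  L[1][0] = (-2) / L[0][0] = -2.
Step 2: L[1][1] = √(9) = 3.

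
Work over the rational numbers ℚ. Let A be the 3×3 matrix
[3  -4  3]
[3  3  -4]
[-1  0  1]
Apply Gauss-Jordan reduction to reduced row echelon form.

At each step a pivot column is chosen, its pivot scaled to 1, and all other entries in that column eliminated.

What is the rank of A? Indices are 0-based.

rank = 3

[1] R0 /= 3  ⇒  (1, -4/3, 1)
     R1 -= 3·R0  ⇒  (0, 7, -7)
     R2 -= -1·R0  ⇒  (0, -4/3, 2)
[2] R1 /= 7  ⇒  (0, 1, -1)
     R0 -= -4/3·R1  ⇒  (1, 0, -1/3)
     R2 -= -4/3·R1  ⇒  (0, 0, 2/3)
[3] R2 /= 2/3  ⇒  (0, 0, 1)
     R0 -= -1/3·R2  ⇒  (1, 0, 0)
     R1 -= -1·R2  ⇒  (0, 1, 0)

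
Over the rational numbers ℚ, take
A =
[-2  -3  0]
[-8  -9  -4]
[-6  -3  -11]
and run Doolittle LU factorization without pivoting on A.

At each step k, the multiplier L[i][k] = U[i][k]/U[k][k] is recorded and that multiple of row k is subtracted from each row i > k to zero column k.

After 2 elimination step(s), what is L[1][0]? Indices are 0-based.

k=0: U[0][0]=-2
  eliminate (1,0): mult=4, new row 1: (0, 3, -4); set L[1][0]=4
  eliminate (2,0): mult=3, new row 2: (0, 6, -11); set L[2][0]=3
k=1: U[1][1]=3
  eliminate (2,1): mult=2, new row 2: (0, 0, -3); set L[2][1]=2

L[1][0] = 4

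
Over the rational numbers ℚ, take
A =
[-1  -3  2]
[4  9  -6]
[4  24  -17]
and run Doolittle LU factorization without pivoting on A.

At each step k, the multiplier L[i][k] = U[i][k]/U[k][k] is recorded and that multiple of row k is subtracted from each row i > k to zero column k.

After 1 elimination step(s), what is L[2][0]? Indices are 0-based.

L[2][0] = -4

k=0: U[0][0]=-1
  eliminate (1,0): mult=-4, new row 1: (0, -3, 2); set L[1][0]=-4
  eliminate (2,0): mult=-4, new row 2: (0, 12, -9); set L[2][0]=-4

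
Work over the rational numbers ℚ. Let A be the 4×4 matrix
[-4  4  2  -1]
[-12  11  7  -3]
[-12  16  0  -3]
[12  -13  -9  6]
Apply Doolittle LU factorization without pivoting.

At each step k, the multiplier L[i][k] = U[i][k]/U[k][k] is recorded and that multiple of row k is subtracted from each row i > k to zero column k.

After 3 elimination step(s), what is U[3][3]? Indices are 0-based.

U[3][3] = 3

[col 0] pivot -4
  R1 -= 3*R0 → (0, -1, 1, 0)  (L[1][0] := 3)
  R2 -= 3*R0 → (0, 4, -6, 0)  (L[2][0] := 3)
  R3 -= -3*R0 → (0, -1, -3, 3)  (L[3][0] := -3)
[col 1] pivot -1
  R2 -= -4*R1 → (0, 0, -2, 0)  (L[2][1] := -4)
  R3 -= 1*R1 → (0, 0, -4, 3)  (L[3][1] := 1)
[col 2] pivot -2
  R3 -= 2*R2 → (0, 0, 0, 3)  (L[3][2] := 2)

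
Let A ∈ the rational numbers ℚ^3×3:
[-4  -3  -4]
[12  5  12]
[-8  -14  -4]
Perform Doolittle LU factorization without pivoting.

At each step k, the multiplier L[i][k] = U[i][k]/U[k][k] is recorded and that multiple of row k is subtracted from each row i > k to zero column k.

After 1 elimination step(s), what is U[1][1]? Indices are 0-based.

Step 1: pivot at (0,0) is -4.
  row1 ← row1 − (-3)·row0  ⇒  L[1][0]=-3, U row1=(0, -4, 0)
  row2 ← row2 − (2)·row0  ⇒  L[2][0]=2, U row2=(0, -8, 4)

U[1][1] = -4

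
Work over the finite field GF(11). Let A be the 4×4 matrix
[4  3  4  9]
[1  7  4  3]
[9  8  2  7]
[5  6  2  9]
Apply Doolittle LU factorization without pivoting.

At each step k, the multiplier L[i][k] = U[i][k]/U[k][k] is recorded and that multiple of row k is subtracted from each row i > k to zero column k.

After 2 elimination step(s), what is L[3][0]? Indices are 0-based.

L[3][0] = 4

k=0: U[0][0]=4
  eliminate (1,0): mult=3, new row 1: (0, 9, 3, 9); set L[1][0]=3
  eliminate (2,0): mult=5, new row 2: (0, 4, 4, 6); set L[2][0]=5
  eliminate (3,0): mult=4, new row 3: (0, 5, 8, 6); set L[3][0]=4
k=1: U[1][1]=9
  eliminate (2,1): mult=9, new row 2: (0, 0, 10, 2); set L[2][1]=9
  eliminate (3,1): mult=3, new row 3: (0, 0, 10, 1); set L[3][1]=3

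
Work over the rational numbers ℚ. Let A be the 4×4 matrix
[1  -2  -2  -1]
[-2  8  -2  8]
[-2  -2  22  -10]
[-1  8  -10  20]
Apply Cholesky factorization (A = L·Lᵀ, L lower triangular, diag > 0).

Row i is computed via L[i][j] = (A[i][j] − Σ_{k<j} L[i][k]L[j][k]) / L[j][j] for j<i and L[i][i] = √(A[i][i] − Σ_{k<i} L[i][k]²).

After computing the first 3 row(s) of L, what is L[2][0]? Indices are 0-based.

L[2][0] = -2

Step 1: L[0][0] = √(1) = 1.
  L[1][0] = (-2) / L[0][0] = -2.
Step 2: L[1][1] = √(4) = 2.
  L[2][0] = (-2) / L[0][0] = -2.
  L[2][1] = (-6) / L[1][1] = -3.
Step 3: L[2][2] = √(9) = 3.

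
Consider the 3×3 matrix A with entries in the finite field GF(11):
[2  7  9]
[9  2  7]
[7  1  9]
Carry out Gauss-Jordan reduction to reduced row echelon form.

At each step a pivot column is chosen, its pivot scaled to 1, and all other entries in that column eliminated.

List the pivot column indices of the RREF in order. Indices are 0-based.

pivot columns: 0, 1, 2

[1] R0 /= 2  ⇒  (1, 9, 10)
     R1 -= 9·R0  ⇒  (0, 9, 5)
     R2 -= 7·R0  ⇒  (0, 4, 5)
[2] R1 /= 9  ⇒  (0, 1, 3)
     R0 -= 9·R1  ⇒  (1, 0, 5)
     R2 -= 4·R1  ⇒  (0, 0, 4)
[3] R2 /= 4  ⇒  (0, 0, 1)
     R0 -= 5·R2  ⇒  (1, 0, 0)
     R1 -= 3·R2  ⇒  (0, 1, 0)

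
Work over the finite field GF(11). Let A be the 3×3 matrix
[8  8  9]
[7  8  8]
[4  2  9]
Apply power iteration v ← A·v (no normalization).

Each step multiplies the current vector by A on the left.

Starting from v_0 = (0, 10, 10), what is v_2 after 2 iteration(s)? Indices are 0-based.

v_0 = (0, 10, 10).
v_1 = A·v_0 = (5, 6, 0).
v_2 = A·v_1 = (0, 6, 10).

v_2 = (0, 6, 10)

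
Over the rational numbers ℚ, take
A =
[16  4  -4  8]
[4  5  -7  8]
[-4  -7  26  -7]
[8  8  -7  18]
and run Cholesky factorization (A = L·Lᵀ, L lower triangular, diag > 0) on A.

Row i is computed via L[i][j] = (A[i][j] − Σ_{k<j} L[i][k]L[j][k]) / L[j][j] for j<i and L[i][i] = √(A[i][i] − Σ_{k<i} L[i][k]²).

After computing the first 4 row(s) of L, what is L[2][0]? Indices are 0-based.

L[2][0] = -1

Step 1: L[0][0] = √(16) = 4.
  L[1][0] = (4) / L[0][0] = 1.
Step 2: L[1][1] = √(4) = 2.
  L[2][0] = (-4) / L[0][0] = -1.
  L[2][1] = (-6) / L[1][1] = -3.
Step 3: L[2][2] = √(16) = 4.
  L[3][0] = (8) / L[0][0] = 2.
  L[3][1] = (6) / L[1][1] = 3.
  L[3][2] = (4) / L[2][2] = 1.
Step 4: L[3][3] = √(4) = 2.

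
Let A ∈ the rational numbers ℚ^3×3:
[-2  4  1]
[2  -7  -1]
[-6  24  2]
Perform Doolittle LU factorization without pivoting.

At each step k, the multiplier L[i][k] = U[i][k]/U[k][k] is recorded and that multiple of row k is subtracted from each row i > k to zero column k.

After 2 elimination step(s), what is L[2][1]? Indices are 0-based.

L[2][1] = -4

Step 1: pivot at (0,0) is -2.
  row1 ← row1 − (-1)·row0  ⇒  L[1][0]=-1, U row1=(0, -3, 0)
  row2 ← row2 − (3)·row0  ⇒  L[2][0]=3, U row2=(0, 12, -1)
Step 2: pivot at (1,1) is -3.
  row2 ← row2 − (-4)·row1  ⇒  L[2][1]=-4, U row2=(0, 0, -1)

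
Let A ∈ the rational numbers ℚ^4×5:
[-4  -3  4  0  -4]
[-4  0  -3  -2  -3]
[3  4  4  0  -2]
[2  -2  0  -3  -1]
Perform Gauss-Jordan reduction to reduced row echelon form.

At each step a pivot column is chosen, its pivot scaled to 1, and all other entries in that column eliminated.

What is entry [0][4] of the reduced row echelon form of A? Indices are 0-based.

M[0][4] = 426/623

step 1: normalize row 0 (÷-4) = (1, 3/4, -1, 0, 1)
  row 1: subtract -4×row0 = (0, 3, -7, -2, 1)
  row 2: subtract 3×row0 = (0, 7/4, 7, 0, -5)
  row 3: subtract 2×row0 = (0, -7/2, 2, -3, -3)
step 2: normalize row 1 (÷3) = (0, 1, -7/3, -2/3, 1/3)
  row 0: subtract 3/4×row1 = (1, 0, 3/4, 1/2, 3/4)
  row 2: subtract 7/4×row1 = (0, 0, 133/12, 7/6, -67/12)
  row 3: subtract -7/2×row1 = (0, 0, -37/6, -16/3, -11/6)
step 3: normalize row 2 (÷133/12) = (0, 0, 1, 2/19, -67/133)
  row 0: subtract 3/4×row2 = (1, 0, 0, 8/19, 150/133)
  row 1: subtract -7/3×row2 = (0, 1, 0, -8/19, -16/19)
  row 3: subtract -37/6×row2 = (0, 0, 0, -89/19, -657/133)
step 4: normalize row 3 (÷-89/19) = (0, 0, 0, 1, 657/623)
  row 0: subtract 8/19×row3 = (1, 0, 0, 0, 426/623)
  row 1: subtract -8/19×row3 = (0, 1, 0, 0, -248/623)
  row 2: subtract 2/19×row3 = (0, 0, 1, 0, -383/623)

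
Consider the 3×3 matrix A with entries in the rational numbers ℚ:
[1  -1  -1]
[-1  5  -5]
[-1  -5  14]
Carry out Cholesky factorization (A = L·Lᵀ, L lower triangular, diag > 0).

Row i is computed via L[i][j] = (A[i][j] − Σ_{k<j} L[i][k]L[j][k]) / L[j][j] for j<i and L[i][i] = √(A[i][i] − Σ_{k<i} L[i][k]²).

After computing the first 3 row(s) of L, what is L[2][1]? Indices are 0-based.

L[2][1] = -3

Step 1: L[0][0] = √(1) = 1.
  L[1][0] = (-1) / L[0][0] = -1.
Step 2: L[1][1] = √(4) = 2.
  L[2][0] = (-1) / L[0][0] = -1.
  L[2][1] = (-6) / L[1][1] = -3.
Step 3: L[2][2] = √(4) = 2.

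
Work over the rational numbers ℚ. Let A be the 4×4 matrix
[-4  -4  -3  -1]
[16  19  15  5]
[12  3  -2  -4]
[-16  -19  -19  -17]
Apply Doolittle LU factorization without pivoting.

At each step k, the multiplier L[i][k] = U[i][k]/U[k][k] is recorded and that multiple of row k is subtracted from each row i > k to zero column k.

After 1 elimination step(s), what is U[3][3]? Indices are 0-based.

k=0: U[0][0]=-4
  eliminate (1,0): mult=-4, new row 1: (0, 3, 3, 1); set L[1][0]=-4
  eliminate (2,0): mult=-3, new row 2: (0, -9, -11, -7); set L[2][0]=-3
  eliminate (3,0): mult=4, new row 3: (0, -3, -7, -13); set L[3][0]=4

U[3][3] = -13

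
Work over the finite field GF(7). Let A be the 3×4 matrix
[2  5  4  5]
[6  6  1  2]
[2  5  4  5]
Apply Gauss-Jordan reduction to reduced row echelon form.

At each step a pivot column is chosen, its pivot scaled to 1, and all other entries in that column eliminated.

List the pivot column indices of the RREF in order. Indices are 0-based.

pivot(0,0)=2: scale R0 → (1, 6, 2, 6)
  clear (1,0): R1 −= (6)R0 → (0, 5, 3, 1)
  clear (2,0): R2 −= (2)R0 → (0, 0, 0, 0)
pivot(1,1)=5: scale R1 → (0, 1, 2, 3)
  clear (0,1): R0 −= (6)R1 → (1, 0, 4, 2)
col 2: no nonzero at/below row 2; advance.
col 3: no nonzero at/below row 2; advance.

pivot columns: 0, 1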